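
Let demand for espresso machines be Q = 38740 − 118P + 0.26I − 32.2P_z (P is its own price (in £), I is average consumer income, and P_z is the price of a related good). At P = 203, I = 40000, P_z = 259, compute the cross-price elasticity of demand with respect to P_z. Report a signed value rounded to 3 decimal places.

At the given values, Q = 38740 − 118(203) + 0.26(40000) − 32.2(259) = 16846.2.
∂Q/∂P_z = -32.2.
E = (-32.2) × (259/16846.2) = -0.49505…

-0.495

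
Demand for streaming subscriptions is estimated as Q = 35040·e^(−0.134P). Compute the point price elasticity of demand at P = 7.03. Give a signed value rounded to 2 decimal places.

dQ/dP = −0.134·Q = -1830.44. At P = 7.03, Q = 13660.
Ed = (dQ/dP)·(P/Q) = (-1830.44) × (7.03/13660) = -0.9420…

-0.94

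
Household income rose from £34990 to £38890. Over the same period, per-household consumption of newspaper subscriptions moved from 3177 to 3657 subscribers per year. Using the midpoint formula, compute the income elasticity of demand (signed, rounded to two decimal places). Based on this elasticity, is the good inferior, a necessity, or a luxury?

%ΔQ = (3657 − 3177)/[( 3177 + 3657)/2] = 480/3417 = 0.140474…
%ΔIncome = (38890 − 34990)/[( 34990 + 38890)/2] = 3900/36940 = 0.105576…
E_income = (480/3417) / (3900/36940) = 1.3305…
E_income > 1 ⇒ normal good, luxury.

1.33; luxury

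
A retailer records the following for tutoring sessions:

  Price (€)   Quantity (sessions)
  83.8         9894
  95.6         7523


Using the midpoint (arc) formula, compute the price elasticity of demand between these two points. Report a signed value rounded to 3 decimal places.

-2.070

%ΔQ = (7523 − 9894) / [(9894 + 7523)/2] = -2371/8708.5 = -0.272262…
%ΔP = (95.6 − 83.8) / [(83.8 + 95.6)/2] = 11.8/89.7 = 0.131549…
Arc Ed = %ΔQ / %ΔP = (-2371/8708.5) / (11.8/89.7) = -2.06965…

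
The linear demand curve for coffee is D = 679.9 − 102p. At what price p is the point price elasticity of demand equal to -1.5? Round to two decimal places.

Ed = −102p/(679.9 − 102p). Set this equal to -1.5:
102p = 1.5·(679.9 − 102p) ⇒ 102p(1 + 1.5) = 1.5·679.9
p = 1.5·679.9 / (102·2.5) = 3.9994…

4.00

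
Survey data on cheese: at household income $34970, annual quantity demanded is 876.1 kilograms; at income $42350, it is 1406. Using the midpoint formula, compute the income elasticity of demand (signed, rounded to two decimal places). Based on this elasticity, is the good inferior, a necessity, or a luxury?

2.43; luxury

%ΔQ = (1406 − 876.1)/[( 876.1 + 1406)/2] = 529.9/1141.05 = 0.464396…
%ΔIncome = (42350 − 34970)/[( 34970 + 42350)/2] = 7380/38660 = 0.190894…
E_income = (529.9/1141.05) / (7380/38660) = 2.4327…
E_income > 1 ⇒ normal good, luxury.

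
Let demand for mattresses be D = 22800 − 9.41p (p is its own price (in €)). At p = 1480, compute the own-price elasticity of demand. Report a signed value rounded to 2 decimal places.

At the given values, D = 22800 − 9.41(1480) = 8873.2.
∂D/∂p = −9.41.
E = (-9.41) × (1480/8873.2) = -1.5695…

-1.57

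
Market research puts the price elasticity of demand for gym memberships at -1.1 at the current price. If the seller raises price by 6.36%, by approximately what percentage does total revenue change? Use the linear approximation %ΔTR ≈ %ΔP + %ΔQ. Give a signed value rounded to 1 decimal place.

-0.6%

%ΔQ ≈ Ed × %ΔP = (-1.1) × (+6.36%) = -6.9960%
%ΔTR ≈ %ΔP + %ΔQ = (+6.36%) + (-6.9960%) = -0.6360%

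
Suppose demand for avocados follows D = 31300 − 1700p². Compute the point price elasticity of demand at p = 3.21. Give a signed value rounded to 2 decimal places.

-2.54

dD/dp = −2·1700·p = -10914. At p = 3.21, D = 13783.03.
Ed = (dD/dp)·(p/D) = (-10914) × (3.21/13783.03) = -2.5418…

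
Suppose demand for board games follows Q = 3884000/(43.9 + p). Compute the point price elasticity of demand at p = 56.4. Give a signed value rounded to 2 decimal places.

dQ/dp = −3884000/(43.9 + p)² = -386.08. At p = 56.4, Q = 38723.8.
Ed = (dQ/dp)·(p/Q) = (-386.08) × (56.4/38723.8) = -0.5623…

-0.56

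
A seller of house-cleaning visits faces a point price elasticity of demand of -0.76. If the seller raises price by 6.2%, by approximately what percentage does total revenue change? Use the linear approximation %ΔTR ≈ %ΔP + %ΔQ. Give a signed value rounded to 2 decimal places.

+1.49%

%ΔQ ≈ Ed × %ΔP = (-0.76) × (+6.2%) = -4.7120%
%ΔTR ≈ %ΔP + %ΔQ = (+6.2%) + (-4.7120%) = +1.4880%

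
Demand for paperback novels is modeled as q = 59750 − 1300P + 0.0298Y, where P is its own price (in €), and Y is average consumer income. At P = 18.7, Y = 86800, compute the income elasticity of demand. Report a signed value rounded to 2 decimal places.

0.07

At the given values, q = 59750 − 1300(18.7) + 0.0298(86800) = 38026.64.
∂q/∂Y = 0.0298.
E = (0.0298) × (86800/38026.64) = 0.0680…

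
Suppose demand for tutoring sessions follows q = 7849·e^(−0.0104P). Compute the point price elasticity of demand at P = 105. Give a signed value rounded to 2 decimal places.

-1.09

dq/dP = −0.0104·q = -27.3904. At P = 105, q = 2633.69.
Ed = (dq/dP)·(P/q) = (-27.3904) × (105/2633.69) = -1.092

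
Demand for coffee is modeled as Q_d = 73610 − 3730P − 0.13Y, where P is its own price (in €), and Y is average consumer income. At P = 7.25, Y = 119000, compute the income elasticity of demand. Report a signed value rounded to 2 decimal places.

-0.50

At the given values, Q_d = 73610 − 3730(7.25) − 0.13(119000) = 31097.5.
∂Q_d/∂Y = -0.13.
E = (-0.13) × (119000/31097.5) = -0.4974…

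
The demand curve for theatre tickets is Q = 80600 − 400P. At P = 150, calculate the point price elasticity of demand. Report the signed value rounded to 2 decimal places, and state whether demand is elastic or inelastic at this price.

-2.91; elastic

dQ/dP = −400. At P = 150, Q = 80600 − 400(150) = 20600.
Ed = (dQ/dP)·(P/Q) = −400 × (150/20600) = -2.9126…
|Ed| = 2.91 > 1, so demand is elastic.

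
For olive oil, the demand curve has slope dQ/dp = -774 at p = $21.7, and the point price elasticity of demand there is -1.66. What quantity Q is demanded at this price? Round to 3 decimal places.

10117.952

Ed = (dQ/dp)·(p/Q) ⇒ Q = (dQ/dp)·p/Ed = (-774)·21.7/(-1.66) = 10117.95180…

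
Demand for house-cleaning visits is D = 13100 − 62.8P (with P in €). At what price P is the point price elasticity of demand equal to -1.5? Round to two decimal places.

125.16

Ed = −62.8P/(13100 − 62.8P). Set this equal to -1.5:
62.8P = 1.5·(13100 − 62.8P) ⇒ 62.8P(1 + 1.5) = 1.5·13100
P = 1.5·13100 / (62.8·2.5) = 125.1592…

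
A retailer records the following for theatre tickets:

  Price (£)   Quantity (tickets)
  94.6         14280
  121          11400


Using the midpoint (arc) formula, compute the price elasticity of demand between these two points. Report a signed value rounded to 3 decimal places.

-0.916

%ΔQ = (11400 − 14280) / [(14280 + 11400)/2] = -2880/12840 = -0.224299…
%ΔP = (121 − 94.6) / [(94.6 + 121)/2] = 26.4/107.8 = 0.244897…
Arc Ed = %ΔQ / %ΔP = (-2880/12840) / (26.4/107.8) = -0.91588…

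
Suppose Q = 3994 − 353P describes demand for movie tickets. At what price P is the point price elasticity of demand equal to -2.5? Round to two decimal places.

Ed = −353P/(3994 − 353P). Set this equal to -2.5:
353P = 2.5·(3994 − 353P) ⇒ 353P(1 + 2.5) = 2.5·3994
P = 2.5·3994 / (353·3.5) = 8.0817…

8.08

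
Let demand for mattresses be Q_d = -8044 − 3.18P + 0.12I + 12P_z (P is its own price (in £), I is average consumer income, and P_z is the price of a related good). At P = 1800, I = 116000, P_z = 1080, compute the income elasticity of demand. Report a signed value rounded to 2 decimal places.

At the given values, Q_d = -8044 − 3.18(1800) + 0.12(116000) + 12(1080) = 13112.
∂Q_d/∂I = 0.12.
E = (0.12) × (116000/13112) = 1.0616…

1.06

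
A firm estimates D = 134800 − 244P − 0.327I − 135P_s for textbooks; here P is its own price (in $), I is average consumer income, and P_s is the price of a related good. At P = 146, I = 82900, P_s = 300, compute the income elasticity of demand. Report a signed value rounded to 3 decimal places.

At the given values, D = 134800 − 244(146) − 0.327(82900) − 135(300) = 31567.7.
∂D/∂I = -0.327.
E = (-0.327) × (82900/31567.7) = -0.85873…

-0.859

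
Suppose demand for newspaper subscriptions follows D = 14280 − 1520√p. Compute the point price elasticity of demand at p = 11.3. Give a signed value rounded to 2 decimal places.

-0.28

dD/dp = −1520/(2√p) = -226.086. At p = 11.3, D = 9170.45.
Ed = (dD/dp)·(p/D) = (-226.086) × (11.3/9170.45) = -0.2785…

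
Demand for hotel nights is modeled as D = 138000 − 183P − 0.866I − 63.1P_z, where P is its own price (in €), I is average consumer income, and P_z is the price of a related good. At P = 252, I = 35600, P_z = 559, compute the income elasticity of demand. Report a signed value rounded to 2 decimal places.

-1.20

At the given values, D = 138000 − 183(252) − 0.866(35600) − 63.1(559) = 25781.5.
∂D/∂I = -0.866.
E = (-0.866) × (35600/25781.5) = -1.1958…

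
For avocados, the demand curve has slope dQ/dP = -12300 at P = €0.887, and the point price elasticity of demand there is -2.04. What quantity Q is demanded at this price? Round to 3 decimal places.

5348.088

Ed = (dQ/dP)·(P/Q) ⇒ Q = (dQ/dP)·P/Ed = (-12300)·0.887/(-2.04) = 5348.08823…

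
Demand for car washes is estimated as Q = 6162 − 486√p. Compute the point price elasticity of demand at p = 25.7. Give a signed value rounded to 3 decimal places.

-0.333

dQ/dp = −486/(2√p) = -47.9336. At p = 25.7, Q = 3698.21.
Ed = (dQ/dp)·(p/Q) = (-47.9336) × (25.7/3698.21) = -0.33310…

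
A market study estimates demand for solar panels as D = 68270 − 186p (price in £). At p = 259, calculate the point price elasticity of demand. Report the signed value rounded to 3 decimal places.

-2.397

dD/dp = −186. At p = 259, D = 68270 − 186(259) = 20096.
Ed = (dD/dp)·(p/D) = −186 × (259/20096) = -2.39719…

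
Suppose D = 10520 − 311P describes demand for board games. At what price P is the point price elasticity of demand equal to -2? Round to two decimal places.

Ed = −311P/(10520 − 311P). Set this equal to -2:
311P = 2·(10520 − 311P) ⇒ 311P(1 + 2) = 2·10520
P = 2·10520 / (311·3) = 22.5509…

22.55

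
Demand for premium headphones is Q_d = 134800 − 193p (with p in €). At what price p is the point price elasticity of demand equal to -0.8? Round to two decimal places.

310.42

Ed = −193p/(134800 − 193p). Set this equal to -0.8:
193p = 0.8·(134800 − 193p) ⇒ 193p(1 + 0.8) = 0.8·134800
p = 0.8·134800 / (193·1.8) = 310.4202…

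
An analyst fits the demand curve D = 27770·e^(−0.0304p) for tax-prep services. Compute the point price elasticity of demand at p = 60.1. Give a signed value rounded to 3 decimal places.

-1.827

dD/dp = −0.0304·D = -135.824. At p = 60.1, D = 4467.89.
Ed = (dD/dp)·(p/D) = (-135.824) × (60.1/4467.89) = -1.82704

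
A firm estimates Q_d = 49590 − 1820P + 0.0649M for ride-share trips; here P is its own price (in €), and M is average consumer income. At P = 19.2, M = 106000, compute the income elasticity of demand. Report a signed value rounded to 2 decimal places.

0.32

At the given values, Q_d = 49590 − 1820(19.2) + 0.0649(106000) = 21525.4.
∂Q_d/∂M = 0.0649.
E = (0.0649) × (106000/21525.4) = 0.3195…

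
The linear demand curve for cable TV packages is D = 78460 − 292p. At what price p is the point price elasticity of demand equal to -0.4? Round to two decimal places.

Ed = −292p/(78460 − 292p). Set this equal to -0.4:
292p = 0.4·(78460 − 292p) ⇒ 292p(1 + 0.4) = 0.4·78460
p = 0.4·78460 / (292·1.4) = 76.7710…

76.77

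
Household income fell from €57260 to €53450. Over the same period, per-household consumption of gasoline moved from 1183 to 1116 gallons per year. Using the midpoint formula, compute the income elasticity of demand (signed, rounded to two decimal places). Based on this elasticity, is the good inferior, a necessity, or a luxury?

%ΔQ = (1116 − 1183)/[( 1183 + 1116)/2] = -67/1149.5 = -0.058286…
%ΔIncome = (53450 − 57260)/[( 57260 + 53450)/2] = -3810/55355 = -0.068828…
E_income = (-67/1149.5) / (-3810/55355) = 0.8468…
0 < E_income < 1 ⇒ normal good, necessity.

0.85; necessity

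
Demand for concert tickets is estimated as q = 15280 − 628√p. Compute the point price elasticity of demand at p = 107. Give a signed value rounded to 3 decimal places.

dq/dp = −628/(2√p) = -30.3555. At p = 107, q = 8783.92.
Ed = (dq/dp)·(p/q) = (-30.3555) × (107/8783.92) = -0.36977…

-0.370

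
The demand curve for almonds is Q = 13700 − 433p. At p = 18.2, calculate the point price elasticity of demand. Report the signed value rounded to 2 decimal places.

-1.35

dQ/dp = −433. At p = 18.2, Q = 13700 − 433(18.2) = 5819.4.
Ed = (dQ/dp)·(p/Q) = −433 × (18.2/5819.4) = -1.3541…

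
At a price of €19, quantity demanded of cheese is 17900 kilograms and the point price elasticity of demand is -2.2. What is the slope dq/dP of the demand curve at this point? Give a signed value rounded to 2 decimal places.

Ed = (dq/dP)·(P/q) ⇒ dq/dP = Ed·q/P = (-2.2)·17900/19 = -2072.6315…

-2072.63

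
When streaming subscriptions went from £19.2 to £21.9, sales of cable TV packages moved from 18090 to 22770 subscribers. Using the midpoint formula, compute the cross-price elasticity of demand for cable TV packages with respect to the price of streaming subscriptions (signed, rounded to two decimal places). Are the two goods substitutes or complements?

%ΔQ_{cable TV packages} = (22770 − 18090)/avg = 4680/20430 = 0.229074…
%ΔP_{streaming subscriptions} = (21.9 − 19.2)/avg = 2.7/20.55 = 0.131386…
E_cross = (4680/20430) / (2.7/20.55) = 1.7435…
E_cross > 0 ⇒ the goods are substitutes.

1.74; substitutes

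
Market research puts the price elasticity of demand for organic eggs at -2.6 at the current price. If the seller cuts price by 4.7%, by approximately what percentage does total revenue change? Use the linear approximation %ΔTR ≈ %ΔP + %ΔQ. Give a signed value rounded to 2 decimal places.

%ΔQ ≈ Ed × %ΔP = (-2.6) × (-4.7%) = +12.2200%
%ΔTR ≈ %ΔP + %ΔQ = (-4.7%) + (+12.2200%) = +7.5200%

+7.52%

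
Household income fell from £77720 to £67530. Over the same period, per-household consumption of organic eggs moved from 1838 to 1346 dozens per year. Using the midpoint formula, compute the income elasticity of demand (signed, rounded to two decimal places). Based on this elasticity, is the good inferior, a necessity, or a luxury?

2.20; luxury

%ΔQ = (1346 − 1838)/[( 1838 + 1346)/2] = -492/1592 = -0.309045…
%ΔIncome = (67530 − 77720)/[( 77720 + 67530)/2] = -10190/72625 = -0.140309…
E_income = (-492/1592) / (-10190/72625) = 2.2025…
E_income > 1 ⇒ normal good, luxury.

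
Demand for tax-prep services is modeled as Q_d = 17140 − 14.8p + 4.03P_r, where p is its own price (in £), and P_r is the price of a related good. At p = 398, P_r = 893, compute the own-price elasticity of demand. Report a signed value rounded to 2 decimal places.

-0.40

At the given values, Q_d = 17140 − 14.8(398) + 4.03(893) = 14848.39.
∂Q_d/∂p = −14.8.
E = (-14.8) × (398/14848.39) = -0.3967…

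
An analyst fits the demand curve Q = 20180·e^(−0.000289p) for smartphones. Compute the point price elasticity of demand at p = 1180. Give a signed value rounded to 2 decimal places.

dQ/dp = −0.000289·Q = -4.14683. At p = 1180, Q = 14348.9.
Ed = (dQ/dp)·(p/Q) = (-4.14683) × (1180/14348.9) = -0.3410…

-0.34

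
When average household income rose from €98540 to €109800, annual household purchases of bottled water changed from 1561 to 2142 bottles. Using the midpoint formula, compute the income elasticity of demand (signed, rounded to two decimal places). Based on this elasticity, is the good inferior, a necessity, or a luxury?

%ΔQ = (2142 − 1561)/[( 1561 + 2142)/2] = 581/1851.5 = 0.313799…
%ΔIncome = (109800 − 98540)/[( 98540 + 109800)/2] = 11260/104170 = 0.108092…
E_income = (581/1851.5) / (11260/104170) = 2.9030…
E_income > 1 ⇒ normal good, luxury.

2.90; luxury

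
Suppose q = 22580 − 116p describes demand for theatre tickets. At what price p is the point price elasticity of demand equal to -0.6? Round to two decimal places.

73.00

Ed = −116p/(22580 − 116p). Set this equal to -0.6:
116p = 0.6·(22580 − 116p) ⇒ 116p(1 + 0.6) = 0.6·22580
p = 0.6·22580 / (116·1.6) = 72.9956…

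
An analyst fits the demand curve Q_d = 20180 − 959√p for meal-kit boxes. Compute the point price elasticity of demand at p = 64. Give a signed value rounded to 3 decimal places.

-0.307

dQ_d/dp = −959/(2√p) = -59.9375. At p = 64, Q_d = 12508.
Ed = (dQ_d/dp)·(p/Q_d) = (-59.9375) × (64/12508) = -0.30668…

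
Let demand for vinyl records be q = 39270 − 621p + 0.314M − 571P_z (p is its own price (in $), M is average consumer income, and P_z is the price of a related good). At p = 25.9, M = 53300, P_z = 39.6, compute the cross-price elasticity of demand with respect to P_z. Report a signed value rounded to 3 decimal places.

At the given values, q = 39270 − 621(25.9) + 0.314(53300) − 571(39.6) = 17310.7.
∂q/∂P_z = -571.
E = (-571) × (39.6/17310.7) = -1.30622…

-1.306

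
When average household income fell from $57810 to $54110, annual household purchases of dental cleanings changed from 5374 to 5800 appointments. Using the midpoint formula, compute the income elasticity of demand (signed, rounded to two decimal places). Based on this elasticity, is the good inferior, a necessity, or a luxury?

%ΔQ = (5800 − 5374)/[( 5374 + 5800)/2] = 426/5587 = 0.076248…
%ΔIncome = (54110 − 57810)/[( 57810 + 54110)/2] = -3700/55960 = -0.066118…
E_income = (426/5587) / (-3700/55960) = -1.1532…
E_income < 0 ⇒ inferior good.

-1.15; inferior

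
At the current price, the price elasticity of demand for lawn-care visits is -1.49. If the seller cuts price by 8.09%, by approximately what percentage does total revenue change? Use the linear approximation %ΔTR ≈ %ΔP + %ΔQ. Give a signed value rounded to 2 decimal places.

+3.96%

%ΔQ ≈ Ed × %ΔP = (-1.49) × (-8.09%) = +12.0541%
%ΔTR ≈ %ΔP + %ΔQ = (-8.09%) + (+12.0541%) = +3.9641%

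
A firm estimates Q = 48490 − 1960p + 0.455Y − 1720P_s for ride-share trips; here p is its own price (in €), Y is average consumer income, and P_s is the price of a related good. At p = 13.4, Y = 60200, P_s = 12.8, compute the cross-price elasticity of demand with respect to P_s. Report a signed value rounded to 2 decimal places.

At the given values, Q = 48490 − 1960(13.4) + 0.455(60200) − 1720(12.8) = 27601.
∂Q/∂P_s = -1720.
E = (-1720) × (12.8/27601) = -0.7976…

-0.80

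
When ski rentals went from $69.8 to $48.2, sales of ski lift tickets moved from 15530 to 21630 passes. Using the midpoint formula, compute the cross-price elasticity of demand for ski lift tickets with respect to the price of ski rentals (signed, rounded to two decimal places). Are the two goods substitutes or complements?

-0.90; complements

%ΔQ_{ski lift tickets} = (21630 − 15530)/avg = 6100/18580 = 0.328310…
%ΔP_{ski rentals} = (48.2 − 69.8)/avg = -21.6/59 = -0.366101…
E_cross = (6100/18580) / (-21.6/59) = -0.8967…
E_cross < 0 ⇒ the goods are complements.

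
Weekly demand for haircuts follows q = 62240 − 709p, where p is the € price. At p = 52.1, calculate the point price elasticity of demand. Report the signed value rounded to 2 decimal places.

-1.46

dq/dp = −709. At p = 52.1, q = 62240 − 709(52.1) = 25301.1.
Ed = (dq/dp)·(p/q) = −709 × (52.1/25301.1) = -1.4599…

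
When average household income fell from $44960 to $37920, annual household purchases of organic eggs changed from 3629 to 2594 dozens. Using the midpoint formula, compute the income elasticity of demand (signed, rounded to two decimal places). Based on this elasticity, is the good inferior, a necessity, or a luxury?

%ΔQ = (2594 − 3629)/[( 3629 + 2594)/2] = -1035/3111.5 = -0.332636…
%ΔIncome = (37920 − 44960)/[( 44960 + 37920)/2] = -7040/41440 = -0.169884…
E_income = (-1035/3111.5) / (-7040/41440) = 1.9580…
E_income > 1 ⇒ normal good, luxury.

1.96; luxury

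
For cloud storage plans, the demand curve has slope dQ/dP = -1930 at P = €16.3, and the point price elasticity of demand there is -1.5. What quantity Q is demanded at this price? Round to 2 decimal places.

Ed = (dQ/dP)·(P/Q) ⇒ Q = (dQ/dP)·P/Ed = (-1930)·16.3/(-1.5) = 20972.6666…

20972.67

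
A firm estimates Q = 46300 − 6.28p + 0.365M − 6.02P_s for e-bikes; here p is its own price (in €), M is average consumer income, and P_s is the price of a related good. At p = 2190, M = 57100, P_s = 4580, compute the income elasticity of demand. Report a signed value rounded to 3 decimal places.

At the given values, Q = 46300 − 6.28(2190) + 0.365(57100) − 6.02(4580) = 25816.7.
∂Q/∂M = 0.365.
E = (0.365) × (57100/25816.7) = 0.80728…

0.807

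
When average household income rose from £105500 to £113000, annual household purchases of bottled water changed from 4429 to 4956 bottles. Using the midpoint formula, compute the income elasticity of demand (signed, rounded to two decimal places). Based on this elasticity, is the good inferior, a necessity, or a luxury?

%ΔQ = (4956 − 4429)/[( 4429 + 4956)/2] = 527/4692.5 = 0.112306…
%ΔIncome = (113000 − 105500)/[( 105500 + 113000)/2] = 7500/109250 = 0.068649…
E_income = (527/4692.5) / (7500/109250) = 1.6359…
E_income > 1 ⇒ normal good, luxury.

1.64; luxury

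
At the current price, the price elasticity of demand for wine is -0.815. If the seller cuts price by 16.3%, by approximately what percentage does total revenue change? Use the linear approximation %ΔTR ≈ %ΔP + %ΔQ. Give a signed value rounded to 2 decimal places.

-3.02%

%ΔQ ≈ Ed × %ΔP = (-0.815) × (-16.3%) = +13.2845%
%ΔTR ≈ %ΔP + %ΔQ = (-16.3%) + (+13.2845%) = -3.0155%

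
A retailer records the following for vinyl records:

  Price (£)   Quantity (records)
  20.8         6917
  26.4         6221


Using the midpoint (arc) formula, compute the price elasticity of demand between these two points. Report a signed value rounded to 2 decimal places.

-0.45

%ΔQ = (6221 − 6917) / [(6917 + 6221)/2] = -696/6569 = -0.105952…
%ΔP = (26.4 − 20.8) / [(20.8 + 26.4)/2] = 5.6/23.6 = 0.237288…
Arc Ed = %ΔQ / %ΔP = (-696/6569) / (5.6/23.6) = -0.4465…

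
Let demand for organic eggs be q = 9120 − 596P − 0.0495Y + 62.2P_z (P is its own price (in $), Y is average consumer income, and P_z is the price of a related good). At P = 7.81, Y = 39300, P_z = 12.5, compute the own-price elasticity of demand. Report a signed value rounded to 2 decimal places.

At the given values, q = 9120 − 596(7.81) − 0.0495(39300) + 62.2(12.5) = 3297.39.
∂q/∂P = −596.
E = (-596) × (7.81/3297.39) = -1.4116…

-1.41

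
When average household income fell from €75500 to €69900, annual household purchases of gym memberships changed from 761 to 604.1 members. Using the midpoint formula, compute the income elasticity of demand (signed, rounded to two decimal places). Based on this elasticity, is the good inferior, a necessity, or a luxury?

2.98; luxury

%ΔQ = (604.1 − 761)/[( 761 + 604.1)/2] = -156.9/682.55 = -0.229873…
%ΔIncome = (69900 − 75500)/[( 75500 + 69900)/2] = -5600/72700 = -0.077028…
E_income = (-156.9/682.55) / (-5600/72700) = 2.9842…
E_income > 1 ⇒ normal good, luxury.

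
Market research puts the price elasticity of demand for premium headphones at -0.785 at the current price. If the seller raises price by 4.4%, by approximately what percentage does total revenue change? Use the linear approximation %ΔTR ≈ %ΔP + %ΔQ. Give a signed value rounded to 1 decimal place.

+0.9%

%ΔQ ≈ Ed × %ΔP = (-0.785) × (+4.4%) = -3.4540%
%ΔTR ≈ %ΔP + %ΔQ = (+4.4%) + (-3.4540%) = +0.9460%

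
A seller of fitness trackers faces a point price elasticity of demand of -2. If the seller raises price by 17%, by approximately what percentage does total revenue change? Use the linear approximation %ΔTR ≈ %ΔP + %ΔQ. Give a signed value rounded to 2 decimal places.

%ΔQ ≈ Ed × %ΔP = (-2) × (+17%) = -34.0000%
%ΔTR ≈ %ΔP + %ΔQ = (+17%) + (-34.0000%) = -17.0000%

-17.00%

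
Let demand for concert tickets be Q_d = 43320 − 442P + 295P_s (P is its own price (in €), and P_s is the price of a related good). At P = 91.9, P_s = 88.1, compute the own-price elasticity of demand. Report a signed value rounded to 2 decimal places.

At the given values, Q_d = 43320 − 442(91.9) + 295(88.1) = 28689.7.
∂Q_d/∂P = −442.
E = (-442) × (91.9/28689.7) = -1.4158…

-1.42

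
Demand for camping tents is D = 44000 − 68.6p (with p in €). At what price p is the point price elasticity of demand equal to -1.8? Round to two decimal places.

Ed = −68.6p/(44000 − 68.6p). Set this equal to -1.8:
68.6p = 1.8·(44000 − 68.6p) ⇒ 68.6p(1 + 1.8) = 1.8·44000
p = 1.8·44000 / (68.6·2.8) = 412.3281…

412.33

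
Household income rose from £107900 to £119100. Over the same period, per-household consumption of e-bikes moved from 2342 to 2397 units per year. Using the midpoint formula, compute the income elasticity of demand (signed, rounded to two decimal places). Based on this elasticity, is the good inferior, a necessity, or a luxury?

0.24; necessity

%ΔQ = (2397 − 2342)/[( 2342 + 2397)/2] = 55/2369.5 = 0.023211…
%ΔIncome = (119100 − 107900)/[( 107900 + 119100)/2] = 11200/113500 = 0.098678…
E_income = (55/2369.5) / (11200/113500) = 0.2352…
0 < E_income < 1 ⇒ normal good, necessity.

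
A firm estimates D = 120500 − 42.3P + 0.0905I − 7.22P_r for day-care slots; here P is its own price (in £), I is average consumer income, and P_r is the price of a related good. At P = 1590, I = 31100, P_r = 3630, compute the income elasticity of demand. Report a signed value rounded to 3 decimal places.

At the given values, D = 120500 − 42.3(1590) + 0.0905(31100) − 7.22(3630) = 29848.95.
∂D/∂I = 0.0905.
E = (0.0905) × (31100/29848.95) = 0.09429…

0.094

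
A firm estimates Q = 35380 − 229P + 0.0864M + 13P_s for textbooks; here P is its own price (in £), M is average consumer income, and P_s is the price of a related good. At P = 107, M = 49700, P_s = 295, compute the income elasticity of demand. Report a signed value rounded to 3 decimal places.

0.226

At the given values, Q = 35380 − 229(107) + 0.0864(49700) + 13(295) = 19006.08.
∂Q/∂M = 0.0864.
E = (0.0864) × (49700/19006.08) = 0.22593…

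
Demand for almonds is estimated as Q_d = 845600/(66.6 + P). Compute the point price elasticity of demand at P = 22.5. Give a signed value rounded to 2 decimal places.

-0.25

dQ_d/dP = −845600/(66.6 + P)² = -106.515. At P = 22.5, Q_d = 9490.46.
Ed = (dQ_d/dP)·(P/Q_d) = (-106.515) × (22.5/9490.46) = -0.2525…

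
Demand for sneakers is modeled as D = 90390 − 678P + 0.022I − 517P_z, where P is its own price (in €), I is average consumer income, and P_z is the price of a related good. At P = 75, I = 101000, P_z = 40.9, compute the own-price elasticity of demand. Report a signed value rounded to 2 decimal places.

At the given values, D = 90390 − 678(75) + 0.022(101000) − 517(40.9) = 20616.7.
∂D/∂P = −678.
E = (-678) × (75/20616.7) = -2.4664…

-2.47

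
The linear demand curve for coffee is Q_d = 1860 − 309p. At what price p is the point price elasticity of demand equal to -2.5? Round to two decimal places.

4.30

Ed = −309p/(1860 − 309p). Set this equal to -2.5:
309p = 2.5·(1860 − 309p) ⇒ 309p(1 + 2.5) = 2.5·1860
p = 2.5·1860 / (309·3.5) = 4.2995…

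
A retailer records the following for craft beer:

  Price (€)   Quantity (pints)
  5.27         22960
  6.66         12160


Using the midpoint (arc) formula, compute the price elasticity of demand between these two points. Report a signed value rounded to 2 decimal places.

%ΔQ = (12160 − 22960) / [(22960 + 12160)/2] = -10800/17560 = -0.615034…
%ΔP = (6.66 − 5.27) / [(5.27 + 6.66)/2] = 1.39/5.965 = 0.233025…
Arc Ed = %ΔQ / %ΔP = (-10800/17560) / (1.39/5.965) = -2.6393…

-2.64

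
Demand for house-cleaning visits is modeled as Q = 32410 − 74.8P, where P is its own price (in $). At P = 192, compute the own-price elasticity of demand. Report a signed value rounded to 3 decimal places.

At the given values, Q = 32410 − 74.8(192) = 18048.4.
∂Q/∂P = −74.8.
E = (-74.8) × (192/18048.4) = -0.79572…

-0.796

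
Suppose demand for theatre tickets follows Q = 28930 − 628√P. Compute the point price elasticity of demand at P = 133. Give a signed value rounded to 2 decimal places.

-0.17

dQ/dP = −628/(2√P) = -27.2273. At P = 133, Q = 21687.6.
Ed = (dQ/dP)·(P/Q) = (-27.2273) × (133/21687.6) = -0.1669…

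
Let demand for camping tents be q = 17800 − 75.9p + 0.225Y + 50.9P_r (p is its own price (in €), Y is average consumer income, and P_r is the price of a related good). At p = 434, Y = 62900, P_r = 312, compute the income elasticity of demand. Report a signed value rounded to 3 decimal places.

At the given values, q = 17800 − 75.9(434) + 0.225(62900) + 50.9(312) = 14892.7.
∂q/∂Y = 0.225.
E = (0.225) × (62900/14892.7) = 0.95029…

0.950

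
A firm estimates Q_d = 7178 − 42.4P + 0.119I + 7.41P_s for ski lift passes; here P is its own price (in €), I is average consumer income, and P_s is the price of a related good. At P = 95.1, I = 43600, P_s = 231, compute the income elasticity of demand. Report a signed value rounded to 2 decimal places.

At the given values, Q_d = 7178 − 42.4(95.1) + 0.119(43600) + 7.41(231) = 10045.87.
∂Q_d/∂I = 0.119.
E = (0.119) × (43600/10045.87) = 0.5164…

0.52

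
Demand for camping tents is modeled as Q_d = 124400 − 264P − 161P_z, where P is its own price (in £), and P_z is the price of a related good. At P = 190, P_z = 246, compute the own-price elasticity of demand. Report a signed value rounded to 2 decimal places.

At the given values, Q_d = 124400 − 264(190) − 161(246) = 34634.
∂Q_d/∂P = −264.
E = (-264) × (190/34634) = -1.4482…

-1.45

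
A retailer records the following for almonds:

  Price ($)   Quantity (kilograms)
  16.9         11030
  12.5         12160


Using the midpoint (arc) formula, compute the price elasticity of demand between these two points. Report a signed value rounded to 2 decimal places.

%ΔQ = (12160 − 11030) / [(11030 + 12160)/2] = 1130/11595 = 0.097455…
%ΔP = (12.5 − 16.9) / [(16.9 + 12.5)/2] = -4.4/14.7 = -0.299319…
Arc Ed = %ΔQ / %ΔP = (1130/11595) / (-4.4/14.7) = -0.3255…

-0.33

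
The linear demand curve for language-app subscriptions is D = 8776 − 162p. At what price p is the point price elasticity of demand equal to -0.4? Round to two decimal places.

Ed = −162p/(8776 − 162p). Set this equal to -0.4:
162p = 0.4·(8776 − 162p) ⇒ 162p(1 + 0.4) = 0.4·8776
p = 0.4·8776 / (162·1.4) = 15.4779…

15.48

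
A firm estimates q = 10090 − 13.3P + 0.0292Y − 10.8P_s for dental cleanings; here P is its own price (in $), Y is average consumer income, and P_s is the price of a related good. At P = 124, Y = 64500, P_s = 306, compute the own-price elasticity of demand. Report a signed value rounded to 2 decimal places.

-0.23

At the given values, q = 10090 − 13.3(124) + 0.0292(64500) − 10.8(306) = 7019.4.
∂q/∂P = −13.3.
E = (-13.3) × (124/7019.4) = -0.2349…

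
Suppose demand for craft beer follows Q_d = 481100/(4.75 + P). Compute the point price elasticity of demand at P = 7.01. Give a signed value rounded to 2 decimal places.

-0.60

dQ_d/dP = −481100/(4.75 + P)² = -3478.73. At P = 7.01, Q_d = 40909.9.
Ed = (dQ_d/dP)·(P/Q_d) = (-3478.73) × (7.01/40909.9) = -0.5960…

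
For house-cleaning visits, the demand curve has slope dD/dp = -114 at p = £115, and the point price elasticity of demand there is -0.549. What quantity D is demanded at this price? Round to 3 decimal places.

23879.781

Ed = (dD/dp)·(p/D) ⇒ D = (dD/dp)·p/Ed = (-114)·115/(-0.549) = 23879.78142…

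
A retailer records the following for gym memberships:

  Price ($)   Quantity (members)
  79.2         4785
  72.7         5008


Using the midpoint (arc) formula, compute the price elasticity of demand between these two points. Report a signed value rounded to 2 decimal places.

-0.53

%ΔQ = (5008 − 4785) / [(4785 + 5008)/2] = 223/4896.5 = 0.045542…
%ΔP = (72.7 − 79.2) / [(79.2 + 72.7)/2] = -6.5/75.95 = -0.085582…
Arc Ed = %ΔQ / %ΔP = (223/4896.5) / (-6.5/75.95) = -0.5321…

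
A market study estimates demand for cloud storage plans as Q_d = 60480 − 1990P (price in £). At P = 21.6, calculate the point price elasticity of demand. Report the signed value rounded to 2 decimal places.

-2.46

dQ_d/dP = −1990. At P = 21.6, Q_d = 60480 − 1990(21.6) = 17496.
Ed = (dQ_d/dP)·(P/Q_d) = −1990 × (21.6/17496) = -2.4567…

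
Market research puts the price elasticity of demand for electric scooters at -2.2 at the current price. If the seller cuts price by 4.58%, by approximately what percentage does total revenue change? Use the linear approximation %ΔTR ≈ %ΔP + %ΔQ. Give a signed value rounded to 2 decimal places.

%ΔQ ≈ Ed × %ΔP = (-2.2) × (-4.58%) = +10.0760%
%ΔTR ≈ %ΔP + %ΔQ = (-4.58%) + (+10.0760%) = +5.4960%

+5.50%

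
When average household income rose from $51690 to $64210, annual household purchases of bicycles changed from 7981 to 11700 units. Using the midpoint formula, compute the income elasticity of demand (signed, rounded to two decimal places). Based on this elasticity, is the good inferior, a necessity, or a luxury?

1.75; luxury

%ΔQ = (11700 − 7981)/[( 7981 + 11700)/2] = 3719/9840.5 = 0.377927…
%ΔIncome = (64210 − 51690)/[( 51690 + 64210)/2] = 12520/57950 = 0.216048…
E_income = (3719/9840.5) / (12520/57950) = 1.7492…
E_income > 1 ⇒ normal good, luxury.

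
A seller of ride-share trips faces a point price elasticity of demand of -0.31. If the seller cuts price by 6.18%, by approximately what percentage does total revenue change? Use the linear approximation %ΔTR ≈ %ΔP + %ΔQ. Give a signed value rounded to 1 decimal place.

-4.3%

%ΔQ ≈ Ed × %ΔP = (-0.31) × (-6.18%) = +1.9158%
%ΔTR ≈ %ΔP + %ΔQ = (-6.18%) + (+1.9158%) = -4.2642%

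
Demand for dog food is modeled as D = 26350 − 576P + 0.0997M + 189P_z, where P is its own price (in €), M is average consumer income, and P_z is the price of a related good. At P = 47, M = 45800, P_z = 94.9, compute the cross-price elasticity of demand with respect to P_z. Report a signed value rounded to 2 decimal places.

At the given values, D = 26350 − 576(47) + 0.0997(45800) + 189(94.9) = 21780.36.
∂D/∂P_z = 189.
E = (189) × (94.9/21780.36) = 0.8234…

0.82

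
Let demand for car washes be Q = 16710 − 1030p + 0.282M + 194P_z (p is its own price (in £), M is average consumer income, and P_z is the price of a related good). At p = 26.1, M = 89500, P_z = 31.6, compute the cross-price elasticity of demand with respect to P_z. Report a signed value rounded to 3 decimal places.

0.289

At the given values, Q = 16710 − 1030(26.1) + 0.282(89500) + 194(31.6) = 21196.4.
∂Q/∂P_z = 194.
E = (194) × (31.6/21196.4) = 0.28921…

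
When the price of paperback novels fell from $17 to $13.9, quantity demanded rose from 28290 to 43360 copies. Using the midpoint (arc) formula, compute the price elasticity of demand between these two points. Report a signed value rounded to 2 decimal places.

-2.10

%ΔQ = (43360 − 28290) / [(28290 + 43360)/2] = 15070/35825 = 0.420655…
%ΔP = (13.9 − 17) / [(17 + 13.9)/2] = -3.1/15.45 = -0.200647…
Arc Ed = %ΔQ / %ΔP = (15070/35825) / (-3.1/15.45) = -2.0964…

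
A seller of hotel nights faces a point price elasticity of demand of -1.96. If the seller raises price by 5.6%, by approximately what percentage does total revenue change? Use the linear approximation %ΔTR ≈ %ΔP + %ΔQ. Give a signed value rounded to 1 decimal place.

-5.4%

%ΔQ ≈ Ed × %ΔP = (-1.96) × (+5.6%) = -10.9760%
%ΔTR ≈ %ΔP + %ΔQ = (+5.6%) + (-10.9760%) = -5.3760%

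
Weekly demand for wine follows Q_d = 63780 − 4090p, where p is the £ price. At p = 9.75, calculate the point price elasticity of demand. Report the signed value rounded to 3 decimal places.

-1.668

dQ_d/dp = −4090. At p = 9.75, Q_d = 63780 − 4090(9.75) = 23902.5.
Ed = (dQ_d/dp)·(p/Q_d) = −4090 × (9.75/23902.5) = -1.66834…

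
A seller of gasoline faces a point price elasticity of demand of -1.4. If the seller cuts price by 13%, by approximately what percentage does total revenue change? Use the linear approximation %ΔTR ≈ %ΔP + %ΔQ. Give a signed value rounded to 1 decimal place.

+5.2%

%ΔQ ≈ Ed × %ΔP = (-1.4) × (-13%) = +18.2000%
%ΔTR ≈ %ΔP + %ΔQ = (-13%) + (+18.2000%) = +5.2000%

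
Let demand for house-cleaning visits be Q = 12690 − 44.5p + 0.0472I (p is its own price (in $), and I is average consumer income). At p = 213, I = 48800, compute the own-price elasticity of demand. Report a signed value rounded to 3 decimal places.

-1.719

At the given values, Q = 12690 − 44.5(213) + 0.0472(48800) = 5514.86.
∂Q/∂p = −44.5.
E = (-44.5) × (213/5514.86) = -1.71871…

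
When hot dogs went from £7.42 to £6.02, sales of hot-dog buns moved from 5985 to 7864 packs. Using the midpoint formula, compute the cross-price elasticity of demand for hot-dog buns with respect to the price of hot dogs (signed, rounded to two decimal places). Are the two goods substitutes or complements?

-1.30; complements

%ΔQ_{hot-dog buns} = (7864 − 5985)/avg = 1879/6924.5 = 0.271355…
%ΔP_{hot dogs} = (6.02 − 7.42)/avg = -1.4/6.72 = -0.208333…
E_cross = (1879/6924.5) / (-1.4/6.72) = -1.3025…
E_cross < 0 ⇒ the goods are complements.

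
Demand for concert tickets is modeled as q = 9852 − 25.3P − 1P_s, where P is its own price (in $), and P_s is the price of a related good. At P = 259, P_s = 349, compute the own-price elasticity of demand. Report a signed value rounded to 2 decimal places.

-2.22

At the given values, q = 9852 − 25.3(259) − 1(349) = 2950.3.
∂q/∂P = −25.3.
E = (-25.3) × (259/2950.3) = -2.2210…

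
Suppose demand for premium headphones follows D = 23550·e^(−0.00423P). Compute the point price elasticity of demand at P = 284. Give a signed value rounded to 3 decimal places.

dD/dP = −0.00423·D = -29.9643. At P = 284, D = 7083.77.
Ed = (dD/dP)·(P/D) = (-29.9643) × (284/7083.77) = -1.20132

-1.201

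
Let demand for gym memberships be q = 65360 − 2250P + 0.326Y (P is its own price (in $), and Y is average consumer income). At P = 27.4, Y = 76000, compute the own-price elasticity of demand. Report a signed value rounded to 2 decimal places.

-2.16

At the given values, q = 65360 − 2250(27.4) + 0.326(76000) = 28486.
∂q/∂P = −2250.
E = (-2250) × (27.4/28486) = -2.1642…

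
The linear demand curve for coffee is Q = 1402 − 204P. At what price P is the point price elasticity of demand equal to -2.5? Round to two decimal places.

4.91

Ed = −204P/(1402 − 204P). Set this equal to -2.5:
204P = 2.5·(1402 − 204P) ⇒ 204P(1 + 2.5) = 2.5·1402
P = 2.5·1402 / (204·3.5) = 4.9089…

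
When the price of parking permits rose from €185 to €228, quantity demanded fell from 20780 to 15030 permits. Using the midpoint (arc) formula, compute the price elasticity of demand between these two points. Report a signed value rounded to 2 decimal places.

%ΔQ = (15030 − 20780) / [(20780 + 15030)/2] = -5750/17905 = -0.321139…
%ΔP = (228 − 185) / [(185 + 228)/2] = 43/206.5 = 0.208232…
Arc Ed = %ΔQ / %ΔP = (-5750/17905) / (43/206.5) = -1.5422…

-1.54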